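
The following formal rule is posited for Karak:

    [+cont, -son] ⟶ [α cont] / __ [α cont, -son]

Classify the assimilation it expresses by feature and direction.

regressive manner assimilation

The rule copies [cont] (continuancy) from the environment onto the target fricatives; since [±cont] encodes the stop/fricative manner contrast, the assimilating dimension is manner.
The conditioning segment sits to the right of the focus bar, meaning the trigger follows the segment that changes — regressive assimilation.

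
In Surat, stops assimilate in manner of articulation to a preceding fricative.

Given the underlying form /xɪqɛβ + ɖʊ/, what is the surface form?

The rule targets /ɖ/ (voiced retroflex stop), which sits after the trigger /β/ (fricative).
A voiced retroflex fricative is [ʐ], so the surface segment is [ʐ].

[xɪqɛβʐʊ]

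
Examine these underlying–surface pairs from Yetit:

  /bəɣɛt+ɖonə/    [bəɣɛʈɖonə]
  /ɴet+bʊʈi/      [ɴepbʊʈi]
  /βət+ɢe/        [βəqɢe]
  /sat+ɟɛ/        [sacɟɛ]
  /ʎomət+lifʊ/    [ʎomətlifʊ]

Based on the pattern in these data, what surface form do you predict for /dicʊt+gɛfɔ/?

[dicʊkgɛfɔ]

The data show regressive place assimilation: /t/ → [ʈ] before /ɖ/; /t/ → [p] before /b/; /t/ → [q] before /ɢ/; /t/ → [c] before /ɟ/. In each pair only place changes, matching the following consonant, while manner and voice stay constant.
Nothing changes in [ʎomətlifʊ]: there the adjacent consonants already agree in place (/t/ and /l/ are both alveolar), so this form is consistent with the same rule.
The rule targets /t/ (voiceless alveolar stop), which sits before the trigger /g/ (velar).
Changing only its place to velar gives [k] — the voiceless velar stop.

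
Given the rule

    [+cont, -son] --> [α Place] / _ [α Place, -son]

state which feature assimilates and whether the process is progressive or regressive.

regressive place assimilation

The rule copies the place features (abbreviated [Place]) from the environment onto the target, so the assimilating feature is place.
Since the environment is written after the underscore, the trigger follows the target; the direction is regressive.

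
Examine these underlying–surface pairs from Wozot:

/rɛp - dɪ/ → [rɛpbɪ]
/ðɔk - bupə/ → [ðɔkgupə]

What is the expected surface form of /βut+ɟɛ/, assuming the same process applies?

[βutdɛ]

The data show progressive place assimilation: /d/ → [b] after /p/; /b/ → [g] after /k/. In each pair only place changes, matching the preceding consonant, while manner and voice stay constant.
The rule targets /ɟ/ (voiced palatal stop), which sits after the trigger /t/ (alveolar).
Changing only its place to alveolar gives [d] — the voiced alveolar stop.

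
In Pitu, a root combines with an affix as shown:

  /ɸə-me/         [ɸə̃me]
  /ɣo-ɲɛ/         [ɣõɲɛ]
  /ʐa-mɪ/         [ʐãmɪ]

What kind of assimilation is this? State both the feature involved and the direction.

The vowel /ə/ surfaces as nasalised [ə̃] next to the following nasal /m/ — it has acquired the [+nasal] feature of its neighbour.
Likewise in the remaining data: /o/ → [õ] before /ɲ/; /a/ → [ã] before /m/ — each time a vowel is nasalised next to a following nasal.
Because the conditioning nasal is to the right of the vowel that changes, the process is regressive (anticipatory).

regressive nasality assimilation (vowel nasalisation)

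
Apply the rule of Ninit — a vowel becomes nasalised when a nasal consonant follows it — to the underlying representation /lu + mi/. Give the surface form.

/u/ sits next to the nasal /m/ and is therefore nasalised to [ũ].

[lũmi]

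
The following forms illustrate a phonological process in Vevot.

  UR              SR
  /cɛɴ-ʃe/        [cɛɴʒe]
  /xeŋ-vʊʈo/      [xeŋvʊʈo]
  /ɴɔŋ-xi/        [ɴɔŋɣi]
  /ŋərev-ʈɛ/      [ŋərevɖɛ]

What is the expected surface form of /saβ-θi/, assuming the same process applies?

The data show progressive voicing assimilation: /ʃ/ → [ʒ] after /ɴ/; /x/ → [ɣ] after /ŋ/; /ʈ/ → [ɖ] after /v/. In each pair only voicing changes, matching the preceding consonant, while place and manner stay constant.
Nothing changes in [xeŋvʊʈo]: there the adjacent consonants already agree in voicing (/v/ and /ŋ/ are both voiced), so this form is consistent with the same rule.
The rule targets /θ/ (voiceless dental fricative), which sits after the trigger /β/ (voiced).
The voiced dental fricative is [ð], so /θ/ → [ð].

[saβði]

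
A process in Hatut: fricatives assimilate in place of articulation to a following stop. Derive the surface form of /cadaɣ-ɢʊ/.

The rule targets /ɣ/ (voiced velar fricative), which sits before the trigger /ɢ/ (uvular).
The voiced uvular fricative is [ʁ], so /ɣ/ → [ʁ].

[cadaʁɢʊ]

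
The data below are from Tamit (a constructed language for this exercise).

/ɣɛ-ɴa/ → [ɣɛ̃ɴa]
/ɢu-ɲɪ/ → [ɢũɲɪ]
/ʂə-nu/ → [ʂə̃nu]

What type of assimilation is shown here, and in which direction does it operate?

regressive nasality assimilation (vowel nasalisation)

The vowel /ɛ/ surfaces as nasalised [ɛ̃] next to the following nasal /ɴ/ — it has acquired the [+nasal] feature of its neighbour.
The other forms show the same pattern: /u/ → [ũ] before /ɲ/; /ə/ → [ə̃] before /n/ — each time a vowel is nasalised next to a following nasal.
Because the conditioning nasal is to the right of the vowel that changes, the process is regressive (anticipatory).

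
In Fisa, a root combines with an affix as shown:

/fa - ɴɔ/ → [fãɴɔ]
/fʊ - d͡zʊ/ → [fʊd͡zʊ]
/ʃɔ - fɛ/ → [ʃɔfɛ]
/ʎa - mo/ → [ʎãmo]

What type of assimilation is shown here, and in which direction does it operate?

regressive nasality assimilation (vowel nasalisation)

The vowel /a/ surfaces as nasalised [ã] next to the following nasal /ɴ/ — it has acquired the [+nasal] feature of its neighbour.
Likewise in the remaining data: /a/ → [ã] before /m/ — each time a vowel is nasalised next to a following nasal.
No change occurs in [fʊd͡zʊ], [ʃɔfɛ] because the vowel at the boundary is adjacent to an oral consonant, not a nasal (/ʊ/ next to /d͡z/; /ɔ/ next to /f/).
Because the conditioning nasal is to the right of the vowel that changes, the process is regressive (anticipatory).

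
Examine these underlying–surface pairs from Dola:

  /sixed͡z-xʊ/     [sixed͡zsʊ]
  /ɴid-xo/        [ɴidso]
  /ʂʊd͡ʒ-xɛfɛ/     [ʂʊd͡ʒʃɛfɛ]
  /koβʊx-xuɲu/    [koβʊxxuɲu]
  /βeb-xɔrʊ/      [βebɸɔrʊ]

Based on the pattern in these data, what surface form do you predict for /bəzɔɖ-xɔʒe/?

[bəzɔɖʂɔʒe]

The data show progressive place assimilation: /x/ → [s] after /d͡z/; /x/ → [s] after /d/; /x/ → [ʃ] after /d͡ʒ/; /x/ → [ɸ] after /b/. In each pair only place changes, matching the preceding consonant, while manner and voice stay constant.
Nothing changes in [koβʊxxuɲu]: there the adjacent consonants already agree in place (/x/ and /x/ are both velar), so this form is consistent with the same rule.
The rule targets /x/ (voiceless velar fricative), which sits after the trigger /ɖ/ (retroflex).
A voiceless retroflex fricative is [ʂ], so the surface segment is [ʂ].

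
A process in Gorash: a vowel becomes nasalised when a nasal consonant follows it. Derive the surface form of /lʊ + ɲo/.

[lʊ̃ɲo]

The vowel /ʊ/ is adjacent to the following nasal /ɲ/, so it acquires [+nasal] and surfaces as [ʊ̃].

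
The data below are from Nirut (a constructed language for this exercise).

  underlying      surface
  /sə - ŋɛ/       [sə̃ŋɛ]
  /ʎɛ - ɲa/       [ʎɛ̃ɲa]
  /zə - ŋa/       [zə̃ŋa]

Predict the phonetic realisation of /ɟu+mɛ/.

The data show regressive nasality assimilation (vowel nasalisation): /ə/ → [ə̃] before /ŋ/; /ɛ/ → [ɛ̃] before /ɲ/ — a vowel is nasalised by an immediately following nasal consonant.
/u/ sits next to the nasal /m/ and is therefore nasalised to [ũ].

[ɟũmɛ]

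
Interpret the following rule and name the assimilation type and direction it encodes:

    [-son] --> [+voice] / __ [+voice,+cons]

regressive voicing assimilation

The target ([-son], obstruents) acquires [+voice] next to a voiced consonant ([+voice,+cons]) — it takes on the voicing of its neighbour, so the feature that spreads is voicing.
Since the environment is written after the underscore, the trigger follows the target; the direction is regressive.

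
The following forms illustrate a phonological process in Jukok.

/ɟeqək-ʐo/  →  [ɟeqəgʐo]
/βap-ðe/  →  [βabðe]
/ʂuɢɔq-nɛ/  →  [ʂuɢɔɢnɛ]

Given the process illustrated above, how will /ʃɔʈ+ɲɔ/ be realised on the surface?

[ʃɔɖɲɔ]

The data show regressive voicing assimilation: /k/ → [g] before /ʐ/; /p/ → [b] before /ð/; /q/ → [ɢ] before /n/. In each pair only voicing changes, matching the following consonant, while place and manner stay constant.
The rule targets /ʈ/ (voiceless retroflex stop), which sits before the trigger /ɲ/ (voiced).
The voiced retroflex stop is [ɖ], so /ʈ/ → [ɖ].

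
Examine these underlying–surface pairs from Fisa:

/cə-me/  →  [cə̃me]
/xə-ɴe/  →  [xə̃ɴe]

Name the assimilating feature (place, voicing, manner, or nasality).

The vowel /ə/ surfaces as nasalised [ə̃] next to the following nasal /m/ — it has acquired the [+nasal] feature of its neighbour.
The other form shows the same pattern: /ə/ → [ə̃] before /ɴ/ — each time a vowel is nasalised next to a following nasal.

nasality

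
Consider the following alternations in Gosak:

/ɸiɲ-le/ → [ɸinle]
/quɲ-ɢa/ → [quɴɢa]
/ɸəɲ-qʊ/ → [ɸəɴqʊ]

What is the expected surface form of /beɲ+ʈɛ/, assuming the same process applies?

The data show regressive place assimilation: /ɲ/ → [n] before /l/; /ɲ/ → [ɴ] before /ɢ/; /ɲ/ → [ɴ] before /q/. In each pair only place changes, matching the following consonant, while manner and voice stay constant.
/ɲ/ is a voiced palatal nasal. The following trigger /ʈ/ is retroflex, so /ɲ/ must become retroflex as well.
The voiced retroflex nasal is [ɳ], so /ɲ/ → [ɳ].

[beɳʈɛ]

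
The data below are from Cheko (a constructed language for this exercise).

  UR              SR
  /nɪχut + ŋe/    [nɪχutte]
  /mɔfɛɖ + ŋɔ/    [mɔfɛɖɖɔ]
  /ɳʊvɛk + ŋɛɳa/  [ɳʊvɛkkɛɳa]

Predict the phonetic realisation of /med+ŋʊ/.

[meddʊ]

The data show progressive total assimilation (/ŋ/ → [t] after /t/; /ŋ/ → [ɖ] after /ɖ/; /ŋ/ → [k] after /k/): in every case the target segment becomes identical to its preceding neighbour, copying more than a single feature.
/ŋ/ is the segment targeted by the rule; it sits immediately after /d/, so it assimilates completely and surfaces as [d].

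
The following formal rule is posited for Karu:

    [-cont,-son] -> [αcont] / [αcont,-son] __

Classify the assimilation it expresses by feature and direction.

The rule copies [cont] (continuancy) from the environment onto the target stops; since [±cont] encodes the stop/fricative manner contrast, the assimilating dimension is manner.
The conditioning segment sits to the left of the focus bar, meaning the trigger precedes the segment that changes — progressive assimilation.

progressive manner assimilation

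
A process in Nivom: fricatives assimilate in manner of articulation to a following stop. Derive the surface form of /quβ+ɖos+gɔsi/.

The rule targets /β/ (voiced bilabial fricative), which sits before the trigger /ɖ/ (stop).
The voiced bilabial stop is [b], so /β/ → [b].
At the second juncture, /s/ likewise becomes [t] adjacent to /g/.

[qubɖotgɔsi]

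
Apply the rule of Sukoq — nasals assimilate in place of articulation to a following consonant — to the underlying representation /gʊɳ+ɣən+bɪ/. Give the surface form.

The rule targets /ɳ/ (voiced retroflex nasal), which sits before the trigger /ɣ/ (velar).
A voiced velar nasal is [ŋ], so the surface segment is [ŋ].
At the second juncture, /n/ likewise becomes [m] adjacent to /b/.

[gʊŋɣəmbɪ]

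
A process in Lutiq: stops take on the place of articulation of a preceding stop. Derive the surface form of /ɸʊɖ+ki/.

[ɸʊɖʈi]

/k/ is a voiceless velar stop. The preceding trigger /ɖ/ is retroflex, so /k/ must become retroflex as well.
A voiceless retroflex stop is [ʈ], so the surface segment is [ʈ].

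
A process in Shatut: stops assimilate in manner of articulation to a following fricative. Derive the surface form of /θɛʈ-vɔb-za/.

[θɛʂvɔβza]

/ʈ/ is a voiceless retroflex stop. The following trigger /v/ is a fricative, so /ʈ/ must become a fricative as well.
Changing only its manner to fricative gives [ʂ] — the voiceless retroflex fricative.
The same rule applies at the second boundary: /b/ → [β] next to /z/.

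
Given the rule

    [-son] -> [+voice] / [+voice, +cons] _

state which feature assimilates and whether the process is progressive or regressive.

progressive voicing assimilation

The target ([-son], obstruents) acquires [+voice] next to a voiced consonant ([+voice, +cons]) — it takes on the voicing of its neighbour, so the feature that spreads is voicing.
The conditioning segment sits to the left of the focus bar, meaning the trigger precedes the segment that changes — progressive assimilation.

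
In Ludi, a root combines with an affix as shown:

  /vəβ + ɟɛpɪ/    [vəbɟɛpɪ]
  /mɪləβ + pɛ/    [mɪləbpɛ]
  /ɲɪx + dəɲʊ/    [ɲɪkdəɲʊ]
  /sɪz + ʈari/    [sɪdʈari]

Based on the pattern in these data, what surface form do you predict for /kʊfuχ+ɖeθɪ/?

[kʊfuqɖeθɪ]

The data show regressive manner assimilation: /β/ → [b] before /ɟ/; /β/ → [b] before /p/; /x/ → [k] before /d/; /z/ → [d] before /ʈ/. In each pair only manner changes, matching the following consonant, while place and voice stay constant.
The rule targets /χ/ (voiceless uvular fricative), which sits before the trigger /ɖ/ (stop).
The voiceless uvular stop is [q], so /χ/ → [q].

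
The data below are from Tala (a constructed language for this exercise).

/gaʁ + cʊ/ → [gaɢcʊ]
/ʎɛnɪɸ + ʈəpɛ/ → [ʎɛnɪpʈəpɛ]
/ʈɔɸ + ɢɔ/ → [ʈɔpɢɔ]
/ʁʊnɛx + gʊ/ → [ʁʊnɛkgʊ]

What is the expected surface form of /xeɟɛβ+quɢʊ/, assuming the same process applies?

[xeɟɛbquɢʊ]

The data show regressive manner assimilation: /ʁ/ → [ɢ] before /c/; /ɸ/ → [p] before /ʈ/; /ɸ/ → [p] before /ɢ/; /x/ → [k] before /g/. In each pair only manner changes, matching the following consonant, while place and voice stay constant.
/β/ is a voiced bilabial fricative. The following trigger /q/ is a stop, so /β/ must become a stop as well.
Changing only its manner to stop gives [b] — the voiced bilabial stop.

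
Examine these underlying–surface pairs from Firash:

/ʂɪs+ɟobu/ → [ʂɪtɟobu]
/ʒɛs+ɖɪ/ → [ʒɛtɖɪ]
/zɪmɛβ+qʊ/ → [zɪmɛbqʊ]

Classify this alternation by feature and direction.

regressive manner assimilation

Underlying /s/ is realised as [t] next to /ɟ/; /ɟ/ itself does not change.
The change fricative → stop matches the manner of the following /ɟ/, identifying this as manner assimilation.
Place and voice are unchanged, so the assimilation is partial, not total.
Checking the remaining alternations: /s/ → [t] before /ɖ/ (fricative → stop, matching a stop); /β/ → [b] before /q/ (fricative → stop, matching a stop) — only manner changes, and always toward the following segment.
Since the segment that changes precedes the conditioning segment, the assimilation is regressive.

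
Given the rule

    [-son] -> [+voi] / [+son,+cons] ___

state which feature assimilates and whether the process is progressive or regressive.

The target ([-son], obstruents) acquires [+voi] next to a sonorant consonant ([+son,+cons]) — it takes on the voicing of its neighbour, so the feature that spreads is voicing.
The conditioning segment sits to the left of the focus bar, meaning the trigger precedes the segment that changes — progressive assimilation.

progressive voicing assimilation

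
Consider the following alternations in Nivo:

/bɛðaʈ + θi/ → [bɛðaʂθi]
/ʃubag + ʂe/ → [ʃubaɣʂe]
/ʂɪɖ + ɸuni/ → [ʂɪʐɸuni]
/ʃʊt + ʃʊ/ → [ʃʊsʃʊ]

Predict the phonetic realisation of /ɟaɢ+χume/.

The data show regressive manner assimilation: /ʈ/ → [ʂ] before /θ/; /g/ → [ɣ] before /ʂ/; /ɖ/ → [ʐ] before /ɸ/; /t/ → [s] before /ʃ/. In each pair only manner changes, matching the following consonant, while place and voice stay constant.
The rule targets /ɢ/ (voiced uvular stop), which sits before the trigger /χ/ (fricative).
Changing only its manner to fricative gives [ʁ] — the voiced uvular fricative.

[ɟaʁχume]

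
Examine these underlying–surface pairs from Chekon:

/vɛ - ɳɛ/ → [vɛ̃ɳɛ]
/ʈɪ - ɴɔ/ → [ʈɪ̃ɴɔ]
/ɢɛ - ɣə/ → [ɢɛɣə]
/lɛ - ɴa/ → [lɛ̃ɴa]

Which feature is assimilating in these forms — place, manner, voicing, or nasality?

nasality

The vowel /ɛ/ surfaces as nasalised [ɛ̃] next to the following nasal /ɳ/ — it has acquired the [+nasal] feature of its neighbour.
The other forms show the same pattern: /ɪ/ → [ɪ̃] before /ɴ/; /ɛ/ → [ɛ̃] before /ɴ/ — each time a vowel is nasalised next to a following nasal.
No change occurs in [ɢɛɣə] because the vowel at the boundary is adjacent to an oral consonant, not a nasal (/ɛ/ next to /ɣ/).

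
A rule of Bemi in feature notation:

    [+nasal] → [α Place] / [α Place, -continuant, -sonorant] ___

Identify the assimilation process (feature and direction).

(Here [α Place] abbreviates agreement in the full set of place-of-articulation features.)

progressive place assimilation

The shared variable α links the value of the place features (abbreviated [Place]) on the target to the same value on the neighbouring segment, so place is the feature that assimilates.
The conditioning segment sits to the left of the focus bar, meaning the trigger precedes the segment that changes — progressive assimilation.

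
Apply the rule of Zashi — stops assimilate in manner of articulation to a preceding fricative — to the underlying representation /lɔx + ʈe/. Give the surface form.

/ʈ/ is a voiceless retroflex stop. The preceding trigger /x/ is a fricative, so /ʈ/ must become a fricative as well.
The voiceless retroflex fricative is [ʂ], so /ʈ/ → [ʂ].

[lɔxʂe]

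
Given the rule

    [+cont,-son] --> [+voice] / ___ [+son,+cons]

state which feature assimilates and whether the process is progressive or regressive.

The structural change is [+voice], and the conditioning segment [+son,+cons] (a sonorant consonant) is itself voiced, so the target comes to share the voicing of its neighbour — voicing assimilation.
The conditioning segment sits to the right of the focus bar, meaning the trigger follows the segment that changes — regressive assimilation.

regressive voicing assimilation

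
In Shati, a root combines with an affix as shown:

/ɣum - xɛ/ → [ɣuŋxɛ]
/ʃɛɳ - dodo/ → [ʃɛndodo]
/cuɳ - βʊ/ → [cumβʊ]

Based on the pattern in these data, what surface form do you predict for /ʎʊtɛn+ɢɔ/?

[ʎʊtɛɴɢɔ]

The data show regressive place assimilation: /m/ → [ŋ] before /x/; /ɳ/ → [n] before /d/; /ɳ/ → [m] before /β/. In each pair only place changes, matching the following consonant, while manner and voice stay constant.
The rule targets /n/ (voiced alveolar nasal), which sits before the trigger /ɢ/ (uvular).
A voiced uvular nasal is [ɴ], so the surface segment is [ɴ].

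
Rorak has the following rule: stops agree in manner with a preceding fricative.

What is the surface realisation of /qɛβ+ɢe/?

[qɛβʁe]

/ɢ/ is a voiced uvular stop. The preceding trigger /β/ is a fricative, so /ɢ/ must become a fricative as well.
A voiced uvular fricative is [ʁ], so the surface segment is [ʁ].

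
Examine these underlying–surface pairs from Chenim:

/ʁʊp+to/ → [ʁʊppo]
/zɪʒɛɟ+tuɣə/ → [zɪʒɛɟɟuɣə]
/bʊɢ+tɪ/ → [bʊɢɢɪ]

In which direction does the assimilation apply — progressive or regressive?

Comparing underlying and surface forms, /t/ → [p] is the alternation; the neighbouring /p/ is constant.
The output [p] is identical to the trigger /p/ — every feature (place, manner, voicing) has been copied — so this is total assimilation.
The other forms behave the same way: /t/ → [ɟ] after /ɟ/; /t/ → [ɢ] after /ɢ/ — in each case the output is a copy of the preceding consonant.
The trigger is the preceding segment, so the direction is progressive (perseverative).

progressive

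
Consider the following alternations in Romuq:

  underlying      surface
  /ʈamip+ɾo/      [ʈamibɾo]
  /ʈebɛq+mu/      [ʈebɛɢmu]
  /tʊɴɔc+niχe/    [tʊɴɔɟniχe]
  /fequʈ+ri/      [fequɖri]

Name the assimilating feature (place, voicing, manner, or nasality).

Underlying /p/ is realised as [b] next to /ɾ/; /ɾ/ itself does not change.
/p/ is voiceless while /ɾ/ is voiced; the output [b] is voiced, matching the trigger — so the feature that spreads is voicing.
Checking the remaining alternations: /q/ → [ɢ] before /m/ (voiceless → voiced, matching voiced); /c/ → [ɟ] before /n/ (voiceless → voiced, matching voiced); /ʈ/ → [ɖ] before /r/ (voiceless → voiced, matching voiced) — only voicing changes, and always toward the following segment.

voicing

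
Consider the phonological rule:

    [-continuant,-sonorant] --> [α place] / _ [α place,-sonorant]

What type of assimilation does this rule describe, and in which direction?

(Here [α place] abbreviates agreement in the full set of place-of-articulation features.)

regressive place assimilation

The shared variable α links the value of the place features (abbreviated [place]) on the target to the same value on the neighbouring segment, so place is the feature that assimilates.
The conditioning segment sits to the right of the focus bar, meaning the trigger follows the segment that changes — regressive assimilation.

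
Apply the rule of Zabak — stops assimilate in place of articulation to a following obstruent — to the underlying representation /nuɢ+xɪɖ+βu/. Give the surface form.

[nugxɪbβu]

The rule targets /ɢ/ (voiced uvular stop), which sits before the trigger /x/ (velar).
A voiced velar stop is [g], so the surface segment is [g].
At the second juncture, /ɖ/ likewise becomes [b] adjacent to /β/.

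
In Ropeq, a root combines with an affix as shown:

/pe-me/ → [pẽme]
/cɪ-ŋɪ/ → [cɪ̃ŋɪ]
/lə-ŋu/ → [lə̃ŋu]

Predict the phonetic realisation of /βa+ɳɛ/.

[βãɳɛ]

The data show regressive nasality assimilation (vowel nasalisation): /e/ → [ẽ] before /m/; /ɪ/ → [ɪ̃] before /ŋ/; /ə/ → [ə̃] before /ŋ/ — a vowel is nasalised by an immediately following nasal consonant.
The vowel /a/ is adjacent to the following nasal /ɳ/, so it acquires [+nasal] and surfaces as [ã].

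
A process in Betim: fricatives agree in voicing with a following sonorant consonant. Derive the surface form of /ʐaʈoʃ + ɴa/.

The rule targets /ʃ/ (voiceless postalveolar fricative), which sits before the trigger /ɴ/ (voiced).
A voiced postalveolar fricative is [ʒ], so the surface segment is [ʒ].

[ʐaʈoʒɴa]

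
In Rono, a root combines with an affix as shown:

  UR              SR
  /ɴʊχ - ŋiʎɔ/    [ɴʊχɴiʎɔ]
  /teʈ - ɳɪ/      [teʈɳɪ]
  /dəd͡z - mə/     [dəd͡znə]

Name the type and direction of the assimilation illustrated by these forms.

progressive place assimilation

The segment that alternates is /ŋ/, which surfaces as [ɴ] when adjacent to /χ/.
The change velar → uvular matches the place of the preceding /χ/, identifying this as place assimilation.
Manner and voice are unchanged, so the assimilation is partial, not total.
The other alternating form patterns the same way: /m/ → [n] after /d͡z/ (bilabial → alveolar, matching alveolar) — only place changes, and always toward the preceding segment.
Nothing changes in [teʈɳɪ]: there the adjacent consonants already agree in place (/ɳ/ and /ʈ/ are both retroflex), so this form is consistent with the same rule.
The trigger is the preceding segment, so the direction is progressive (perseverative).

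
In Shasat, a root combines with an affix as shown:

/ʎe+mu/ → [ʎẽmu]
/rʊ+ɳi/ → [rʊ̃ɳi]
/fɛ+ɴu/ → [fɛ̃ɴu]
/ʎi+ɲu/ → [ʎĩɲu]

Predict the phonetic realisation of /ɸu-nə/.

The data show regressive nasality assimilation (vowel nasalisation): /e/ → [ẽ] before /m/; /ʊ/ → [ʊ̃] before /ɳ/; /ɛ/ → [ɛ̃] before /ɴ/; /i/ → [ĩ] before /ɲ/ — a vowel is nasalised by an immediately following nasal consonant.
/u/ sits next to the nasal /n/ and is therefore nasalised to [ũ].

[ɸũnə]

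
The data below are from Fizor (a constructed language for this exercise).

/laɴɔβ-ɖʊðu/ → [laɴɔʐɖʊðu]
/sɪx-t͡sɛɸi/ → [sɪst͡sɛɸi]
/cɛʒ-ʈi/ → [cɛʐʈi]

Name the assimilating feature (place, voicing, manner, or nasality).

Underlying /β/ is realised as [ʐ] next to /ɖ/; /ɖ/ itself does not change.
The change bilabial → retroflex matches the place of the following /ɖ/, identifying this as place assimilation.
Checking the remaining alternations: /x/ → [s] before /t͡s/ (velar → alveolar, matching alveolar); /ʒ/ → [ʐ] before /ʈ/ (postalveolar → retroflex, matching retroflex) — only place changes, and always toward the following segment.

place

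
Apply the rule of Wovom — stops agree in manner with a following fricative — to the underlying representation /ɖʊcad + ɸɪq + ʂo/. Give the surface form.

[ɖʊcazɸɪχʂo]

The rule targets /d/ (voiced alveolar stop), which sits before the trigger /ɸ/ (fricative).
A voiced alveolar fricative is [z], so the surface segment is [z].
At the second juncture, /q/ likewise becomes [χ] adjacent to /ʂ/.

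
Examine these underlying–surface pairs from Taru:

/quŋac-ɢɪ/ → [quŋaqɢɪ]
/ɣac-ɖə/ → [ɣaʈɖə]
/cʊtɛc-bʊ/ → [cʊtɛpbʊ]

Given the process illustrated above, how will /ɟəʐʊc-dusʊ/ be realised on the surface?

[ɟəʐʊtdusʊ]

The data show regressive place assimilation: /c/ → [q] before /ɢ/; /c/ → [ʈ] before /ɖ/; /c/ → [p] before /b/. In each pair only place changes, matching the following consonant, while manner and voice stay constant.
/c/ is a voiceless palatal stop. The following trigger /d/ is alveolar, so /c/ must become alveolar as well.
Changing only its place to alveolar gives [t] — the voiceless alveolar stop.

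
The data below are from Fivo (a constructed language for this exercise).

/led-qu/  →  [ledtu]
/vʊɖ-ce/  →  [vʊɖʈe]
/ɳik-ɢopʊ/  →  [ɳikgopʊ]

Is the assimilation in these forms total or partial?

partial assimilation

Comparing underlying and surface forms, /q/ → [t] is the alternation; the neighbouring /d/ is constant.
/q/ is uvular while /d/ is alveolar; the output [t] is alveolar, matching the trigger — so the feature that spreads is place.
Manner and voice are unchanged, so the assimilation is partial, not total.
The other alternating forms pattern the same way: /c/ → [ʈ] after /ɖ/ (palatal → retroflex, matching retroflex); /ɢ/ → [g] after /k/ (uvular → velar, matching velar) — only place changes, and always toward the preceding segment.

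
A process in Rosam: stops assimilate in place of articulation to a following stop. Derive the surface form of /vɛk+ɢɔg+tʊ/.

[vɛqɢɔdtʊ]

The rule targets /k/ (voiceless velar stop), which sits before the trigger /ɢ/ (uvular).
A voiceless uvular stop is [q], so the surface segment is [q].
The same rule applies at the second boundary: /g/ → [d] next to /t/.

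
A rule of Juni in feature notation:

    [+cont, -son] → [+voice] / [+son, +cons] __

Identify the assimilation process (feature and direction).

progressive voicing assimilation

The target ([+cont, -son], fricatives) acquires [+voice] next to a sonorant consonant ([+son, +cons]) — it takes on the voicing of its neighbour, so the feature that spreads is voicing.
Since the environment is written before the underscore, the trigger precedes the target; the direction is progressive.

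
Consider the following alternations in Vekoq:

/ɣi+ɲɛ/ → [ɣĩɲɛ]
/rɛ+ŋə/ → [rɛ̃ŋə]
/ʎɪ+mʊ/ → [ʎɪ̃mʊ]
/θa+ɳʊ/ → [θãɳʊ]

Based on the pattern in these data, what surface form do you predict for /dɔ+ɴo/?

The data show regressive nasality assimilation (vowel nasalisation): /i/ → [ĩ] before /ɲ/; /ɛ/ → [ɛ̃] before /ŋ/; /ɪ/ → [ɪ̃] before /m/; /a/ → [ã] before /ɳ/ — a vowel is nasalised by an immediately following nasal consonant.
/ɔ/ sits next to the nasal /ɴ/ and is therefore nasalised to [ɔ̃].

[dɔ̃ɴo]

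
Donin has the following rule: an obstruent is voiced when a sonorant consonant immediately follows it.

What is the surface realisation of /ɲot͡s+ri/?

The rule targets /t͡s/ (voiceless alveolar affricate), which sits before the trigger /r/ (voiced).
A voiced alveolar affricate is [d͡z], so the surface segment is [d͡z].

[ɲod͡zri]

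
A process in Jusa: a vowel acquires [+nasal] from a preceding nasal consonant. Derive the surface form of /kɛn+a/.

The vowel /a/ is adjacent to the preceding nasal /n/, so it acquires [+nasal] and surfaces as [ã].

[kɛnã]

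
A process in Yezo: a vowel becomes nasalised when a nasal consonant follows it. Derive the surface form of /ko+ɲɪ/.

The vowel /o/ is adjacent to the following nasal /ɲ/, so it acquires [+nasal] and surfaces as [õ].

[kõɲɪ]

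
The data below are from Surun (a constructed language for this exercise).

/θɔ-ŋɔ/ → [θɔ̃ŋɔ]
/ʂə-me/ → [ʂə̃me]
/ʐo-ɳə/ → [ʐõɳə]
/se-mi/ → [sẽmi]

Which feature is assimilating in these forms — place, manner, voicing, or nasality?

nasality

The vowel /ɔ/ surfaces as nasalised [ɔ̃] next to the following nasal /ŋ/ — it has acquired the [+nasal] feature of its neighbour.
The other forms show the same pattern: /ə/ → [ə̃] before /m/; /o/ → [õ] before /ɳ/; /e/ → [ẽ] before /m/ — each time a vowel is nasalised next to a following nasal.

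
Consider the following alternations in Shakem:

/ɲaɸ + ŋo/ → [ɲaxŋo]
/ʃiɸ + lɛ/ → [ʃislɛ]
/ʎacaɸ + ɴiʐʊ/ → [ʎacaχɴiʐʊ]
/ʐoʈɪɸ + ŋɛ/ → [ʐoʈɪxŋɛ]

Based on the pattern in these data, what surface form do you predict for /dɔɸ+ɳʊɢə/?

[dɔʂɳʊɢə]

The data show regressive place assimilation: /ɸ/ → [x] before /ŋ/; /ɸ/ → [s] before /l/; /ɸ/ → [χ] before /ɴ/. In each pair only place changes, matching the following consonant, while manner and voice stay constant.
The rule targets /ɸ/ (voiceless bilabial fricative), which sits before the trigger /ɳ/ (retroflex).
The voiceless retroflex fricative is [ʂ], so /ɸ/ → [ʂ].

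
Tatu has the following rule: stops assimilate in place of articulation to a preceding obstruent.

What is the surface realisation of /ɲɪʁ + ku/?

/k/ is a voiceless velar stop. The preceding trigger /ʁ/ is uvular, so /k/ must become uvular as well.
A voiceless uvular stop is [q], so the surface segment is [q].

[ɲɪʁqu]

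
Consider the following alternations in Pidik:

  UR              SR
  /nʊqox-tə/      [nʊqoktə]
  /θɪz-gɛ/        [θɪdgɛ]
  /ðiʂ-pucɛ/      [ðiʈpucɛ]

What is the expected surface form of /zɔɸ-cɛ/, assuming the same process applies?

The data show regressive manner assimilation: /x/ → [k] before /t/; /z/ → [d] before /g/; /ʂ/ → [ʈ] before /p/. In each pair only manner changes, matching the following consonant, while place and voice stay constant.
The rule targets /ɸ/ (voiceless bilabial fricative), which sits before the trigger /c/ (stop).
A voiceless bilabial stop is [p], so the surface segment is [p].

[zɔpcɛ]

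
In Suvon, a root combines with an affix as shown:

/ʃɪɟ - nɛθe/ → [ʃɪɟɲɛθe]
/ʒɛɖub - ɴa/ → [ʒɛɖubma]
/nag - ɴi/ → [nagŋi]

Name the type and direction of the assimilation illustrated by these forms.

progressive place assimilation

Underlying /n/ is realised as [ɲ] next to /ɟ/; /ɟ/ itself does not change.
/n/ is alveolar while /ɟ/ is palatal; the output [ɲ] is palatal, matching the trigger — so the feature that spreads is place.
Manner and voice are unchanged, so the assimilation is partial, not total.
The same holds elsewhere in the data: /ɴ/ → [m] after /b/ (uvular → bilabial, matching bilabial); /ɴ/ → [ŋ] after /g/ (uvular → velar, matching velar) — only place changes, and always toward the preceding segment.
The trigger is the preceding segment, so the direction is progressive (perseverative).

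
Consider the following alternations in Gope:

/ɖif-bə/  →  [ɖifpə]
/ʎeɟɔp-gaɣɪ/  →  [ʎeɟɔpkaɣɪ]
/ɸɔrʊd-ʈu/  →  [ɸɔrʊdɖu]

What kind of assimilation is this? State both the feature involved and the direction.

progressive voicing assimilation

Underlying /b/ is realised as [p] next to /f/; /f/ itself does not change.
/b/ is voiced while /f/ is voiceless; the output [p] is voiceless, matching the trigger — so the feature that spreads is voicing.
Place and manner are unchanged, so the assimilation is partial, not total.
The same holds elsewhere in the data: /g/ → [k] after /p/ (voiced → voiceless, matching voiceless); /ʈ/ → [ɖ] after /d/ (voiceless → voiced, matching voiced) — only voicing changes, and always toward the preceding segment.
Since the segment that changes follows the conditioning segment, the assimilation is progressive.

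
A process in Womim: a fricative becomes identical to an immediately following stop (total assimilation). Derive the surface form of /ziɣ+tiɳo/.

[zittiɳo]

/ɣ/ is the segment targeted by the rule; it sits immediately before /t/, so it assimilates completely and surfaces as [t].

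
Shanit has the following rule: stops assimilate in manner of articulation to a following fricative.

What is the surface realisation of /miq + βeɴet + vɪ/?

The rule targets /q/ (voiceless uvular stop), which sits before the trigger /β/ (fricative).
Changing only its manner to fricative gives [χ] — the voiceless uvular fricative.
At the second juncture, /t/ likewise becomes [s] adjacent to /v/.

[miχβeɴesvɪ]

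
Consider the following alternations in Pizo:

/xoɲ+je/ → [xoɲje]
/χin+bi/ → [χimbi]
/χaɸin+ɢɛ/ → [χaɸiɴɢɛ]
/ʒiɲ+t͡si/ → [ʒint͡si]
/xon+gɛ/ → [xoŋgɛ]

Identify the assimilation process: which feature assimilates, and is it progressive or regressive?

regressive place assimilation

Underlying /n/ is realised as [m] next to /b/; /b/ itself does not change.
The change alveolar → bilabial matches the place of the following /b/, identifying this as place assimilation.
Manner and voice are unchanged, so the assimilation is partial, not total.
The other alternating forms pattern the same way: /n/ → [ɴ] before /ɢ/ (alveolar → uvular, matching uvular); /ɲ/ → [n] before /t͡s/ (palatal → alveolar, matching alveolar); /n/ → [ŋ] before /g/ (alveolar → velar, matching velar) — only place changes, and always toward the following segment.
No alternation appears in [xoɲje]: there the adjacent consonants already agree in place (/ɲ/ and /j/ are both palatal), so this form is consistent with the same rule.
The trigger is the following segment, so the direction is regressive (anticipatory).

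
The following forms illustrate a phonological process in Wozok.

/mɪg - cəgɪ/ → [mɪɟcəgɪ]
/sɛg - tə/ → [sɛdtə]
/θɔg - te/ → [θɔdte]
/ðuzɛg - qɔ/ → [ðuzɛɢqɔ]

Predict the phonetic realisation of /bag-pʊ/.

[babpʊ]

The data show regressive place assimilation: /g/ → [ɟ] before /c/; /g/ → [d] before /t/; /g/ → [ɢ] before /q/. In each pair only place changes, matching the following consonant, while manner and voice stay constant.
/g/ is a voiced velar stop. The following trigger /p/ is bilabial, so /g/ must become bilabial as well.
Changing only its place to bilabial gives [b] — the voiced bilabial stop.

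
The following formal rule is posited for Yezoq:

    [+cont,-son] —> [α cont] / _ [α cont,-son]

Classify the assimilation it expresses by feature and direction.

The rule copies [cont] (continuancy) from the environment onto the target fricatives; since [±cont] encodes the stop/fricative manner contrast, the assimilating dimension is manner.
The conditioning segment sits to the right of the focus bar, meaning the trigger follows the segment that changes — regressive assimilation.

regressive manner assimilation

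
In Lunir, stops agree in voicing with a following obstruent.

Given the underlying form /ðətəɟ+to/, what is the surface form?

/ɟ/ is a voiced palatal stop. The following trigger /t/ is voiceless, so /ɟ/ must become voiceless as well.
The voiceless palatal stop is [c], so /ɟ/ → [c].

[ðətəcto]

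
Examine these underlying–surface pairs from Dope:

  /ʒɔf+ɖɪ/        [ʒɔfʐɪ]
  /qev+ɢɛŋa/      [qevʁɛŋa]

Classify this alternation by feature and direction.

Comparing underlying and surface forms, /ɖ/ → [ʐ] is the alternation; the neighbouring /f/ is constant.
/ɖ/ is a stop while /f/ is a fricative; the output [ʐ] is a fricative, matching the trigger — so the feature that spreads is manner.
Place and voice are unchanged, so the assimilation is partial, not total.
The same holds elsewhere in the data: /ɢ/ → [ʁ] after /v/ (stop → fricative, matching a fricative) — only manner changes, and always toward the preceding segment.
The trigger is the preceding segment, so the direction is progressive (perseverative).

progressive manner assimilation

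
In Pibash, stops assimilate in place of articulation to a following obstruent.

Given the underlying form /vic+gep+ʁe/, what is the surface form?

/c/ is a voiceless palatal stop. The following trigger /g/ is velar, so /c/ must become velar as well.
The voiceless velar stop is [k], so /c/ → [k].
The same rule applies at the second boundary: /p/ → [q] next to /ʁ/.

[vikgeqʁe]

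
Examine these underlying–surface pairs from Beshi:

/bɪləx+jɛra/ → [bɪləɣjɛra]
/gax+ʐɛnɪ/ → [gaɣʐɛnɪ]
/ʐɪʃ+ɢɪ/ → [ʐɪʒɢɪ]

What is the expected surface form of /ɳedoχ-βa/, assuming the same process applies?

The data show regressive voicing assimilation: /x/ → [ɣ] before /j/; /x/ → [ɣ] before /ʐ/; /ʃ/ → [ʒ] before /ɢ/. In each pair only voicing changes, matching the following consonant, while place and manner stay constant.
The rule targets /χ/ (voiceless uvular fricative), which sits before the trigger /β/ (voiced).
Changing only its voicing to voiced gives [ʁ] — the voiced uvular fricative.

[ɳedoʁβa]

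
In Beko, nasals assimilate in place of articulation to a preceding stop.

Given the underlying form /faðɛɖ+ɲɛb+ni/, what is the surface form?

/ɲ/ is a voiced palatal nasal. The preceding trigger /ɖ/ is retroflex, so /ɲ/ must become retroflex as well.
Changing only its place to retroflex gives [ɳ] — the voiced retroflex nasal.
The same rule applies at the second boundary: /n/ → [m] next to /b/.

[faðɛɖɳɛbmi]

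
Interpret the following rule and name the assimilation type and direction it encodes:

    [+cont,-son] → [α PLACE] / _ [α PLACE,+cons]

regressive place assimilation

The shared variable α links the value of the place features (abbreviated [PLACE]) on the target to the same value on the neighbouring segment, so place is the feature that assimilates.
The conditioning segment sits to the right of the focus bar, meaning the trigger follows the segment that changes — regressive assimilation.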